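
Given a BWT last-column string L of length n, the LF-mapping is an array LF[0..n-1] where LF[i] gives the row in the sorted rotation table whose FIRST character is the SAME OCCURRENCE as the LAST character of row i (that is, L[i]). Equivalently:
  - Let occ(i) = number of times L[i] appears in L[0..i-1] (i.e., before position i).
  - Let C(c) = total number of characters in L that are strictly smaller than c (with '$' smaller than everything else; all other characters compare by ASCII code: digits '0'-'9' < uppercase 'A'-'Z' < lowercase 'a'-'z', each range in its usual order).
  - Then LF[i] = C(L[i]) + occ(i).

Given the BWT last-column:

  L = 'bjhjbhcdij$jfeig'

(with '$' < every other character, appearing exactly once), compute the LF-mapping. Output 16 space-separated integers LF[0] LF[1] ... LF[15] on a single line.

Answer: 1 12 8 13 2 9 3 4 10 14 0 15 6 5 11 7

Derivation:
Char counts: '$':1, 'b':2, 'c':1, 'd':1, 'e':1, 'f':1, 'g':1, 'h':2, 'i':2, 'j':4
C (first-col start): C('$')=0, C('b')=1, C('c')=3, C('d')=4, C('e')=5, C('f')=6, C('g')=7, C('h')=8, C('i')=10, C('j')=12
L[0]='b': occ=0, LF[0]=C('b')+0=1+0=1
L[1]='j': occ=0, LF[1]=C('j')+0=12+0=12
L[2]='h': occ=0, LF[2]=C('h')+0=8+0=8
L[3]='j': occ=1, LF[3]=C('j')+1=12+1=13
L[4]='b': occ=1, LF[4]=C('b')+1=1+1=2
L[5]='h': occ=1, LF[5]=C('h')+1=8+1=9
L[6]='c': occ=0, LF[6]=C('c')+0=3+0=3
L[7]='d': occ=0, LF[7]=C('d')+0=4+0=4
L[8]='i': occ=0, LF[8]=C('i')+0=10+0=10
L[9]='j': occ=2, LF[9]=C('j')+2=12+2=14
L[10]='$': occ=0, LF[10]=C('$')+0=0+0=0
L[11]='j': occ=3, LF[11]=C('j')+3=12+3=15
L[12]='f': occ=0, LF[12]=C('f')+0=6+0=6
L[13]='e': occ=0, LF[13]=C('e')+0=5+0=5
L[14]='i': occ=1, LF[14]=C('i')+1=10+1=11
L[15]='g': occ=0, LF[15]=C('g')+0=7+0=7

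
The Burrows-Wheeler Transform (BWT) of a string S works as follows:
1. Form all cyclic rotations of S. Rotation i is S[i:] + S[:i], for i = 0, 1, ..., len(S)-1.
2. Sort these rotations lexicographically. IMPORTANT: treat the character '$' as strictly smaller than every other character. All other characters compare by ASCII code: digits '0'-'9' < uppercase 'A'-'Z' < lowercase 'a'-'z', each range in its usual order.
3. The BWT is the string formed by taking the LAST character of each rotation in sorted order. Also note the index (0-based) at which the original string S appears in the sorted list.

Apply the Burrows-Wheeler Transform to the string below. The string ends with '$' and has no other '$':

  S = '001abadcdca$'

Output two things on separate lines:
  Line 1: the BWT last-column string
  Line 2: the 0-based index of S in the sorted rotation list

Answer: a$00c1baddca
1

Derivation:
All 12 rotations (rotation i = S[i:]+S[:i]):
  rot[0] = 001abadcdca$
  rot[1] = 01abadcdca$0
  rot[2] = 1abadcdca$00
  rot[3] = abadcdca$001
  rot[4] = badcdca$001a
  rot[5] = adcdca$001ab
  rot[6] = dcdca$001aba
  rot[7] = cdca$001abad
  rot[8] = dca$001abadc
  rot[9] = ca$001abadcd
  rot[10] = a$001abadcdc
  rot[11] = $001abadcdca
Sorted (with $ < everything):
  sorted[0] = $001abadcdca  (last char: 'a')
  sorted[1] = 001abadcdca$  (last char: '$')
  sorted[2] = 01abadcdca$0  (last char: '0')
  sorted[3] = 1abadcdca$00  (last char: '0')
  sorted[4] = a$001abadcdc  (last char: 'c')
  sorted[5] = abadcdca$001  (last char: '1')
  sorted[6] = adcdca$001ab  (last char: 'b')
  sorted[7] = badcdca$001a  (last char: 'a')
  sorted[8] = ca$001abadcd  (last char: 'd')
  sorted[9] = cdca$001abad  (last char: 'd')
  sorted[10] = dca$001abadc  (last char: 'c')
  sorted[11] = dcdca$001aba  (last char: 'a')
Last column: a$00c1baddca
Original string S is at sorted index 1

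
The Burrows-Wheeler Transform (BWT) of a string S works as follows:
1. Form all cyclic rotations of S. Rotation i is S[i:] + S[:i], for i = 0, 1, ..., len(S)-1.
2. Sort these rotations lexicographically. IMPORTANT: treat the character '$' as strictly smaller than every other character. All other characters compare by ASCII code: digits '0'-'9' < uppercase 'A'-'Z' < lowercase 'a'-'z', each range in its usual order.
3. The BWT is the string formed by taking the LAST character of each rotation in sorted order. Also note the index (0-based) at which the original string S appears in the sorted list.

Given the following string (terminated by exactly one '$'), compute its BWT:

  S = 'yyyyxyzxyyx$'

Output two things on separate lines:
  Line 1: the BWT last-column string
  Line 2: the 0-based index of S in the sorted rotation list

All 12 rotations (rotation i = S[i:]+S[:i]):
  rot[0] = yyyyxyzxyyx$
  rot[1] = yyyxyzxyyx$y
  rot[2] = yyxyzxyyx$yy
  rot[3] = yxyzxyyx$yyy
  rot[4] = xyzxyyx$yyyy
  rot[5] = yzxyyx$yyyyx
  rot[6] = zxyyx$yyyyxy
  rot[7] = xyyx$yyyyxyz
  rot[8] = yyx$yyyyxyzx
  rot[9] = yx$yyyyxyzxy
  rot[10] = x$yyyyxyzxyy
  rot[11] = $yyyyxyzxyyx
Sorted (with $ < everything):
  sorted[0] = $yyyyxyzxyyx  (last char: 'x')
  sorted[1] = x$yyyyxyzxyy  (last char: 'y')
  sorted[2] = xyyx$yyyyxyz  (last char: 'z')
  sorted[3] = xyzxyyx$yyyy  (last char: 'y')
  sorted[4] = yx$yyyyxyzxy  (last char: 'y')
  sorted[5] = yxyzxyyx$yyy  (last char: 'y')
  sorted[6] = yyx$yyyyxyzx  (last char: 'x')
  sorted[7] = yyxyzxyyx$yy  (last char: 'y')
  sorted[8] = yyyxyzxyyx$y  (last char: 'y')
  sorted[9] = yyyyxyzxyyx$  (last char: '$')
  sorted[10] = yzxyyx$yyyyx  (last char: 'x')
  sorted[11] = zxyyx$yyyyxy  (last char: 'y')
Last column: xyzyyyxyy$xy
Original string S is at sorted index 9

Answer: xyzyyyxyy$xy
9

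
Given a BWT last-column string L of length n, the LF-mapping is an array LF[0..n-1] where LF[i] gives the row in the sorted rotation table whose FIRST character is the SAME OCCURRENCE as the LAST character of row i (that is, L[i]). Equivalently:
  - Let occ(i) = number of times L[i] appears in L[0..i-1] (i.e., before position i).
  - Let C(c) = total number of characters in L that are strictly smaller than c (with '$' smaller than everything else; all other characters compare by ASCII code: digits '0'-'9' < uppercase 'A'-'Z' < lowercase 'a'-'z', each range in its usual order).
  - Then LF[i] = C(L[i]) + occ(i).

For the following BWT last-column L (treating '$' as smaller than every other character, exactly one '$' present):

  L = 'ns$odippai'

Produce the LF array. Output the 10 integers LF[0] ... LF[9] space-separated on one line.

Answer: 5 9 0 6 2 3 7 8 1 4

Derivation:
Char counts: '$':1, 'a':1, 'd':1, 'i':2, 'n':1, 'o':1, 'p':2, 's':1
C (first-col start): C('$')=0, C('a')=1, C('d')=2, C('i')=3, C('n')=5, C('o')=6, C('p')=7, C('s')=9
L[0]='n': occ=0, LF[0]=C('n')+0=5+0=5
L[1]='s': occ=0, LF[1]=C('s')+0=9+0=9
L[2]='$': occ=0, LF[2]=C('$')+0=0+0=0
L[3]='o': occ=0, LF[3]=C('o')+0=6+0=6
L[4]='d': occ=0, LF[4]=C('d')+0=2+0=2
L[5]='i': occ=0, LF[5]=C('i')+0=3+0=3
L[6]='p': occ=0, LF[6]=C('p')+0=7+0=7
L[7]='p': occ=1, LF[7]=C('p')+1=7+1=8
L[8]='a': occ=0, LF[8]=C('a')+0=1+0=1
L[9]='i': occ=1, LF[9]=C('i')+1=3+1=4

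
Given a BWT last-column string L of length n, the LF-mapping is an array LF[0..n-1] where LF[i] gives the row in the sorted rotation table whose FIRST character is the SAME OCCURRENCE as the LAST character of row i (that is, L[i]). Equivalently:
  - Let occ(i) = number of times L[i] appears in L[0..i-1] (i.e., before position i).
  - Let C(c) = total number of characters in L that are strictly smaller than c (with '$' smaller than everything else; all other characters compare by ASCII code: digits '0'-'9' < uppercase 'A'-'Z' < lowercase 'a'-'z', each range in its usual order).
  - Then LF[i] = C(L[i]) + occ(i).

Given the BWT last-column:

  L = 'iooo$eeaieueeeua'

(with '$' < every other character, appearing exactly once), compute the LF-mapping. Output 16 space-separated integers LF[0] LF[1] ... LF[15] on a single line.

Char counts: '$':1, 'a':2, 'e':6, 'i':2, 'o':3, 'u':2
C (first-col start): C('$')=0, C('a')=1, C('e')=3, C('i')=9, C('o')=11, C('u')=14
L[0]='i': occ=0, LF[0]=C('i')+0=9+0=9
L[1]='o': occ=0, LF[1]=C('o')+0=11+0=11
L[2]='o': occ=1, LF[2]=C('o')+1=11+1=12
L[3]='o': occ=2, LF[3]=C('o')+2=11+2=13
L[4]='$': occ=0, LF[4]=C('$')+0=0+0=0
L[5]='e': occ=0, LF[5]=C('e')+0=3+0=3
L[6]='e': occ=1, LF[6]=C('e')+1=3+1=4
L[7]='a': occ=0, LF[7]=C('a')+0=1+0=1
L[8]='i': occ=1, LF[8]=C('i')+1=9+1=10
L[9]='e': occ=2, LF[9]=C('e')+2=3+2=5
L[10]='u': occ=0, LF[10]=C('u')+0=14+0=14
L[11]='e': occ=3, LF[11]=C('e')+3=3+3=6
L[12]='e': occ=4, LF[12]=C('e')+4=3+4=7
L[13]='e': occ=5, LF[13]=C('e')+5=3+5=8
L[14]='u': occ=1, LF[14]=C('u')+1=14+1=15
L[15]='a': occ=1, LF[15]=C('a')+1=1+1=2

Answer: 9 11 12 13 0 3 4 1 10 5 14 6 7 8 15 2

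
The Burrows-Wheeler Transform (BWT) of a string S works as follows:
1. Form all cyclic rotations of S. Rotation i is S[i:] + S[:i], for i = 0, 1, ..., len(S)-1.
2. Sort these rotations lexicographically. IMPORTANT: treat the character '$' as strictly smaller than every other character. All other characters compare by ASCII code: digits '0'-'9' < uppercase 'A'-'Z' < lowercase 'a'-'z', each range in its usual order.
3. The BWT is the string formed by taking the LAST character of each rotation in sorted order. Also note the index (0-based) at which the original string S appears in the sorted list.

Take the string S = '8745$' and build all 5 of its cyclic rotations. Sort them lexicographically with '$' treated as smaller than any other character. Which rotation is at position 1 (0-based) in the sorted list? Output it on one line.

All 5 rotations (rotation i = S[i:]+S[:i]):
  rot[0] = 8745$
  rot[1] = 745$8
  rot[2] = 45$87
  rot[3] = 5$874
  rot[4] = $8745
Sorted (with $ < everything):
  sorted[0] = $8745
  sorted[1] = 45$87
  sorted[2] = 5$874
  sorted[3] = 745$8
  sorted[4] = 8745$
sorted[1] = 45$87

Answer: 45$87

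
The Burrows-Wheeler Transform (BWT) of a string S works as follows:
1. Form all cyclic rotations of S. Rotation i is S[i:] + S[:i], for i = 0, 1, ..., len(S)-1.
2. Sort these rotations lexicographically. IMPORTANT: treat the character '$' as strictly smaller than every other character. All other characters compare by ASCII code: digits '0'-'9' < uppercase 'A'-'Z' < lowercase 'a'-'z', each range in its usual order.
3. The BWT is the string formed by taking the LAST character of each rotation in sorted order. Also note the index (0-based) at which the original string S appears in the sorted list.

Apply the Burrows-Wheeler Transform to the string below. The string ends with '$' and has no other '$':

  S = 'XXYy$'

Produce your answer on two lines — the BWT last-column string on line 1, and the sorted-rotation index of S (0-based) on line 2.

Answer: y$XXY
1

Derivation:
All 5 rotations (rotation i = S[i:]+S[:i]):
  rot[0] = XXYy$
  rot[1] = XYy$X
  rot[2] = Yy$XX
  rot[3] = y$XXY
  rot[4] = $XXYy
Sorted (with $ < everything):
  sorted[0] = $XXYy  (last char: 'y')
  sorted[1] = XXYy$  (last char: '$')
  sorted[2] = XYy$X  (last char: 'X')
  sorted[3] = Yy$XX  (last char: 'X')
  sorted[4] = y$XXY  (last char: 'Y')
Last column: y$XXY
Original string S is at sorted index 1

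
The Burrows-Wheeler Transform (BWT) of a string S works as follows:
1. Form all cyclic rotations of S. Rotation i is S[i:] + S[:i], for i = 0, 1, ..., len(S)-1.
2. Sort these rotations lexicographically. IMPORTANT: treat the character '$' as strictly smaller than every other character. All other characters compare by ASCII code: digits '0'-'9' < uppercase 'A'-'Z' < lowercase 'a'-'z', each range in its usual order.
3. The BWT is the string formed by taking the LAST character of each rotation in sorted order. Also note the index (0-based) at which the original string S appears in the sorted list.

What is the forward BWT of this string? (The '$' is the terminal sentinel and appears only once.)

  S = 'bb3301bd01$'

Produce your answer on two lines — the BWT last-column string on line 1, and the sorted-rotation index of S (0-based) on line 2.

All 11 rotations (rotation i = S[i:]+S[:i]):
  rot[0] = bb3301bd01$
  rot[1] = b3301bd01$b
  rot[2] = 3301bd01$bb
  rot[3] = 301bd01$bb3
  rot[4] = 01bd01$bb33
  rot[5] = 1bd01$bb330
  rot[6] = bd01$bb3301
  rot[7] = d01$bb3301b
  rot[8] = 01$bb3301bd
  rot[9] = 1$bb3301bd0
  rot[10] = $bb3301bd01
Sorted (with $ < everything):
  sorted[0] = $bb3301bd01  (last char: '1')
  sorted[1] = 01$bb3301bd  (last char: 'd')
  sorted[2] = 01bd01$bb33  (last char: '3')
  sorted[3] = 1$bb3301bd0  (last char: '0')
  sorted[4] = 1bd01$bb330  (last char: '0')
  sorted[5] = 301bd01$bb3  (last char: '3')
  sorted[6] = 3301bd01$bb  (last char: 'b')
  sorted[7] = b3301bd01$b  (last char: 'b')
  sorted[8] = bb3301bd01$  (last char: '$')
  sorted[9] = bd01$bb3301  (last char: '1')
  sorted[10] = d01$bb3301b  (last char: 'b')
Last column: 1d3003bb$1b
Original string S is at sorted index 8

Answer: 1d3003bb$1b
8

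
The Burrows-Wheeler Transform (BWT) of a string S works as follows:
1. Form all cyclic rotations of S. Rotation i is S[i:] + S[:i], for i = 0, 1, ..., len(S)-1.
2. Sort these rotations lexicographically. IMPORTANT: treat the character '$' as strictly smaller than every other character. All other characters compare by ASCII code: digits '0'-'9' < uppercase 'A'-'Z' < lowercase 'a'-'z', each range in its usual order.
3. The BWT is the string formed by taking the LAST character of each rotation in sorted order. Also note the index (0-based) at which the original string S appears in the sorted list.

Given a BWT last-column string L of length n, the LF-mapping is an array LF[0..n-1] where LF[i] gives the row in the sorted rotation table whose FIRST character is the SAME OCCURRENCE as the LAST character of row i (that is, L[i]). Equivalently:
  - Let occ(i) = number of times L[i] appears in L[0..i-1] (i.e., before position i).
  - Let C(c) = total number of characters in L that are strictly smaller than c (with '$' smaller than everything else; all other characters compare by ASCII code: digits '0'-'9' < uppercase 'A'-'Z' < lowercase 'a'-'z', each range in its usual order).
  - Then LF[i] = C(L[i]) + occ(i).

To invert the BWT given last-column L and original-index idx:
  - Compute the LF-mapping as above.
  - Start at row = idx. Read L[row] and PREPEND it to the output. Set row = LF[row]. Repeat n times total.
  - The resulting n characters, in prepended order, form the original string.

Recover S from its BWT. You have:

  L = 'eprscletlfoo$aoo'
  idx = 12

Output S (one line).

LF mapping: 3 12 13 14 2 6 4 15 7 5 8 9 0 1 10 11
Walk LF starting at row 12, prepending L[row]:
  step 1: row=12, L[12]='$', prepend. Next row=LF[12]=0
  step 2: row=0, L[0]='e', prepend. Next row=LF[0]=3
  step 3: row=3, L[3]='s', prepend. Next row=LF[3]=14
  step 4: row=14, L[14]='o', prepend. Next row=LF[14]=10
  step 5: row=10, L[10]='o', prepend. Next row=LF[10]=8
  step 6: row=8, L[8]='l', prepend. Next row=LF[8]=7
  step 7: row=7, L[7]='t', prepend. Next row=LF[7]=15
  step 8: row=15, L[15]='o', prepend. Next row=LF[15]=11
  step 9: row=11, L[11]='o', prepend. Next row=LF[11]=9
  step 10: row=9, L[9]='f', prepend. Next row=LF[9]=5
  step 11: row=5, L[5]='l', prepend. Next row=LF[5]=6
  step 12: row=6, L[6]='e', prepend. Next row=LF[6]=4
  step 13: row=4, L[4]='c', prepend. Next row=LF[4]=2
  step 14: row=2, L[2]='r', prepend. Next row=LF[2]=13
  step 15: row=13, L[13]='a', prepend. Next row=LF[13]=1
  step 16: row=1, L[1]='p', prepend. Next row=LF[1]=12
Reversed output: parcelfootloose$

Answer: parcelfootloose$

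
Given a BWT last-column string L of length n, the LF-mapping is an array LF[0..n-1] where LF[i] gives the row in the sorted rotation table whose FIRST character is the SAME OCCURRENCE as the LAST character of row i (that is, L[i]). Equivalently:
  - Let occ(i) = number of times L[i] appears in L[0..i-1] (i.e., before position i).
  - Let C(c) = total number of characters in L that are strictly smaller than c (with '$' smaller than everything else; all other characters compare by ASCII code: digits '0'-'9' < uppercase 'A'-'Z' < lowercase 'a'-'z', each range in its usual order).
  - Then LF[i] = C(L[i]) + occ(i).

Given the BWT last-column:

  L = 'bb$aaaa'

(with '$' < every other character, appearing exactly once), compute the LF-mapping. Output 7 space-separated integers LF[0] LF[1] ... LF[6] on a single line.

Answer: 5 6 0 1 2 3 4

Derivation:
Char counts: '$':1, 'a':4, 'b':2
C (first-col start): C('$')=0, C('a')=1, C('b')=5
L[0]='b': occ=0, LF[0]=C('b')+0=5+0=5
L[1]='b': occ=1, LF[1]=C('b')+1=5+1=6
L[2]='$': occ=0, LF[2]=C('$')+0=0+0=0
L[3]='a': occ=0, LF[3]=C('a')+0=1+0=1
L[4]='a': occ=1, LF[4]=C('a')+1=1+1=2
L[5]='a': occ=2, LF[5]=C('a')+2=1+2=3
L[6]='a': occ=3, LF[6]=C('a')+3=1+3=4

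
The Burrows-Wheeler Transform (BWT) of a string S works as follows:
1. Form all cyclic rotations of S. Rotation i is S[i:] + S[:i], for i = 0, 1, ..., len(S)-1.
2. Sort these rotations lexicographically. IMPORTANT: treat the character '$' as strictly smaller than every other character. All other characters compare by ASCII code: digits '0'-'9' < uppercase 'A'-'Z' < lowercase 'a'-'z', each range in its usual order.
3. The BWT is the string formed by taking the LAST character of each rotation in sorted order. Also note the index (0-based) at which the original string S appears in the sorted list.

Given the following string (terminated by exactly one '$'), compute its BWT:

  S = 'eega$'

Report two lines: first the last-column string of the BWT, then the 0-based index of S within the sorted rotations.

Answer: ag$ee
2

Derivation:
All 5 rotations (rotation i = S[i:]+S[:i]):
  rot[0] = eega$
  rot[1] = ega$e
  rot[2] = ga$ee
  rot[3] = a$eeg
  rot[4] = $eega
Sorted (with $ < everything):
  sorted[0] = $eega  (last char: 'a')
  sorted[1] = a$eeg  (last char: 'g')
  sorted[2] = eega$  (last char: '$')
  sorted[3] = ega$e  (last char: 'e')
  sorted[4] = ga$ee  (last char: 'e')
Last column: ag$ee
Original string S is at sorted index 2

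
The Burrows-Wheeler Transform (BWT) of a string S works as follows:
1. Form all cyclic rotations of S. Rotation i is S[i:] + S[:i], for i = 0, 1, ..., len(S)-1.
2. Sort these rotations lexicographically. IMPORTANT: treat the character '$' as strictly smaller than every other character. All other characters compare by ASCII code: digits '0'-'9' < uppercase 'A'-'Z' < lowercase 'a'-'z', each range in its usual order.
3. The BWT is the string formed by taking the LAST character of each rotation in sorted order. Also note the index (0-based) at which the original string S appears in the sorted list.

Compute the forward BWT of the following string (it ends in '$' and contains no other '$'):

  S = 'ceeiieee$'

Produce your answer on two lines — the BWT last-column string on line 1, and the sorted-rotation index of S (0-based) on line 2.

Answer: e$eeiceie
1

Derivation:
All 9 rotations (rotation i = S[i:]+S[:i]):
  rot[0] = ceeiieee$
  rot[1] = eeiieee$c
  rot[2] = eiieee$ce
  rot[3] = iieee$cee
  rot[4] = ieee$ceei
  rot[5] = eee$ceeii
  rot[6] = ee$ceeiie
  rot[7] = e$ceeiiee
  rot[8] = $ceeiieee
Sorted (with $ < everything):
  sorted[0] = $ceeiieee  (last char: 'e')
  sorted[1] = ceeiieee$  (last char: '$')
  sorted[2] = e$ceeiiee  (last char: 'e')
  sorted[3] = ee$ceeiie  (last char: 'e')
  sorted[4] = eee$ceeii  (last char: 'i')
  sorted[5] = eeiieee$c  (last char: 'c')
  sorted[6] = eiieee$ce  (last char: 'e')
  sorted[7] = ieee$ceei  (last char: 'i')
  sorted[8] = iieee$cee  (last char: 'e')
Last column: e$eeiceie
Original string S is at sorted index 1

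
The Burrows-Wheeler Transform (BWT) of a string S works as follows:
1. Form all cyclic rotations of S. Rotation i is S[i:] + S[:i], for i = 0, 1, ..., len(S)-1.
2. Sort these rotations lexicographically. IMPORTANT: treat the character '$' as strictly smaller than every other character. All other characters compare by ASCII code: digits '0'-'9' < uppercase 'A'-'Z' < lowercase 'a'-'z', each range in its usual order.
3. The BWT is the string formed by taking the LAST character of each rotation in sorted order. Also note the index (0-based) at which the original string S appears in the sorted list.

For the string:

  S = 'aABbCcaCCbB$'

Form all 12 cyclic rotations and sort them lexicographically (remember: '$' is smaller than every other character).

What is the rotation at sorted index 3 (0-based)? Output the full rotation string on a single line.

All 12 rotations (rotation i = S[i:]+S[:i]):
  rot[0] = aABbCcaCCbB$
  rot[1] = ABbCcaCCbB$a
  rot[2] = BbCcaCCbB$aA
  rot[3] = bCcaCCbB$aAB
  rot[4] = CcaCCbB$aABb
  rot[5] = caCCbB$aABbC
  rot[6] = aCCbB$aABbCc
  rot[7] = CCbB$aABbCca
  rot[8] = CbB$aABbCcaC
  rot[9] = bB$aABbCcaCC
  rot[10] = B$aABbCcaCCb
  rot[11] = $aABbCcaCCbB
Sorted (with $ < everything):
  sorted[0] = $aABbCcaCCbB
  sorted[1] = ABbCcaCCbB$a
  sorted[2] = B$aABbCcaCCb
  sorted[3] = BbCcaCCbB$aA
  sorted[4] = CCbB$aABbCca
  sorted[5] = CbB$aABbCcaC
  sorted[6] = CcaCCbB$aABb
  sorted[7] = aABbCcaCCbB$
  sorted[8] = aCCbB$aABbCc
  sorted[9] = bB$aABbCcaCC
  sorted[10] = bCcaCCbB$aAB
  sorted[11] = caCCbB$aABbC
sorted[3] = BbCcaCCbB$aA

Answer: BbCcaCCbB$aA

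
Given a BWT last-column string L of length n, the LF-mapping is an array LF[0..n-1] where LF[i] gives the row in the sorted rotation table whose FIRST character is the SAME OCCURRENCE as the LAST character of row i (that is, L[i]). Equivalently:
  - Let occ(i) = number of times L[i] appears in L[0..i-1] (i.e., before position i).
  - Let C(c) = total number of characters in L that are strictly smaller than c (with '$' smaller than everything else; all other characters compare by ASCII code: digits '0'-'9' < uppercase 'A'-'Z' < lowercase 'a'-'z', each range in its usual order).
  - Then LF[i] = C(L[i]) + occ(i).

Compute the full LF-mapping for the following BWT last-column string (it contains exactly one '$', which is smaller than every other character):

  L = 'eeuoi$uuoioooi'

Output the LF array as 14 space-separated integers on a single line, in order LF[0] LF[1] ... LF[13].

Answer: 1 2 11 6 3 0 12 13 7 4 8 9 10 5

Derivation:
Char counts: '$':1, 'e':2, 'i':3, 'o':5, 'u':3
C (first-col start): C('$')=0, C('e')=1, C('i')=3, C('o')=6, C('u')=11
L[0]='e': occ=0, LF[0]=C('e')+0=1+0=1
L[1]='e': occ=1, LF[1]=C('e')+1=1+1=2
L[2]='u': occ=0, LF[2]=C('u')+0=11+0=11
L[3]='o': occ=0, LF[3]=C('o')+0=6+0=6
L[4]='i': occ=0, LF[4]=C('i')+0=3+0=3
L[5]='$': occ=0, LF[5]=C('$')+0=0+0=0
L[6]='u': occ=1, LF[6]=C('u')+1=11+1=12
L[7]='u': occ=2, LF[7]=C('u')+2=11+2=13
L[8]='o': occ=1, LF[8]=C('o')+1=6+1=7
L[9]='i': occ=1, LF[9]=C('i')+1=3+1=4
L[10]='o': occ=2, LF[10]=C('o')+2=6+2=8
L[11]='o': occ=3, LF[11]=C('o')+3=6+3=9
L[12]='o': occ=4, LF[12]=C('o')+4=6+4=10
L[13]='i': occ=2, LF[13]=C('i')+2=3+2=5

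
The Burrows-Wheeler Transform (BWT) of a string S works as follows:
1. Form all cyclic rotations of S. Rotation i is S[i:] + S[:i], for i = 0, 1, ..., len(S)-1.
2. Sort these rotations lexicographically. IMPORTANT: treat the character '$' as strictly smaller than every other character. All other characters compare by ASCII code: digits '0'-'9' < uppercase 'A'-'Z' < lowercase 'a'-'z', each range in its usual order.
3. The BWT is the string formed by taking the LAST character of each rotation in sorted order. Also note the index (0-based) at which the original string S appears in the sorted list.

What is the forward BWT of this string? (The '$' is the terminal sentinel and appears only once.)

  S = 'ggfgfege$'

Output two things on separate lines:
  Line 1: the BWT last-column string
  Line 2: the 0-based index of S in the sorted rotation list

Answer: egfggefg$
8

Derivation:
All 9 rotations (rotation i = S[i:]+S[:i]):
  rot[0] = ggfgfege$
  rot[1] = gfgfege$g
  rot[2] = fgfege$gg
  rot[3] = gfege$ggf
  rot[4] = fege$ggfg
  rot[5] = ege$ggfgf
  rot[6] = ge$ggfgfe
  rot[7] = e$ggfgfeg
  rot[8] = $ggfgfege
Sorted (with $ < everything):
  sorted[0] = $ggfgfege  (last char: 'e')
  sorted[1] = e$ggfgfeg  (last char: 'g')
  sorted[2] = ege$ggfgf  (last char: 'f')
  sorted[3] = fege$ggfg  (last char: 'g')
  sorted[4] = fgfege$gg  (last char: 'g')
  sorted[5] = ge$ggfgfe  (last char: 'e')
  sorted[6] = gfege$ggf  (last char: 'f')
  sorted[7] = gfgfege$g  (last char: 'g')
  sorted[8] = ggfgfege$  (last char: '$')
Last column: egfggefg$
Original string S is at sorted index 8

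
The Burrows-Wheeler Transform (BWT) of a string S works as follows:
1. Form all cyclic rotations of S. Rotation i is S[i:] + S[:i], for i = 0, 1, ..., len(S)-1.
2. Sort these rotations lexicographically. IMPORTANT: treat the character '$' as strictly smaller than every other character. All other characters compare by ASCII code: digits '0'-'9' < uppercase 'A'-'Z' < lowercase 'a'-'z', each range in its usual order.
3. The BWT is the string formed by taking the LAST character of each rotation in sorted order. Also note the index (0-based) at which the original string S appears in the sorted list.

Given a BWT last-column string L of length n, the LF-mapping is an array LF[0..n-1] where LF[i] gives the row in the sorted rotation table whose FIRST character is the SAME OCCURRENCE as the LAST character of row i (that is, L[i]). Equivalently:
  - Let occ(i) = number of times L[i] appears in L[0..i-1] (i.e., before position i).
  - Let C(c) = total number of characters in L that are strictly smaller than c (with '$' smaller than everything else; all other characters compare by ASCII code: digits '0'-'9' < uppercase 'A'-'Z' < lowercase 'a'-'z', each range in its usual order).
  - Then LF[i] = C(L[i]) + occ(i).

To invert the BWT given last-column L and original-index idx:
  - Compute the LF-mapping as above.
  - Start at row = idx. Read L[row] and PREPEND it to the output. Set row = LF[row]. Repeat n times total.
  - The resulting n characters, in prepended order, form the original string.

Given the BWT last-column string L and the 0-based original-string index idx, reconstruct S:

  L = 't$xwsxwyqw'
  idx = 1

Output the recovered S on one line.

Answer: qxwwyxswt$

Derivation:
LF mapping: 3 0 7 4 2 8 5 9 1 6
Walk LF starting at row 1, prepending L[row]:
  step 1: row=1, L[1]='$', prepend. Next row=LF[1]=0
  step 2: row=0, L[0]='t', prepend. Next row=LF[0]=3
  step 3: row=3, L[3]='w', prepend. Next row=LF[3]=4
  step 4: row=4, L[4]='s', prepend. Next row=LF[4]=2
  step 5: row=2, L[2]='x', prepend. Next row=LF[2]=7
  step 6: row=7, L[7]='y', prepend. Next row=LF[7]=9
  step 7: row=9, L[9]='w', prepend. Next row=LF[9]=6
  step 8: row=6, L[6]='w', prepend. Next row=LF[6]=5
  step 9: row=5, L[5]='x', prepend. Next row=LF[5]=8
  step 10: row=8, L[8]='q', prepend. Next row=LF[8]=1
Reversed output: qxwwyxswt$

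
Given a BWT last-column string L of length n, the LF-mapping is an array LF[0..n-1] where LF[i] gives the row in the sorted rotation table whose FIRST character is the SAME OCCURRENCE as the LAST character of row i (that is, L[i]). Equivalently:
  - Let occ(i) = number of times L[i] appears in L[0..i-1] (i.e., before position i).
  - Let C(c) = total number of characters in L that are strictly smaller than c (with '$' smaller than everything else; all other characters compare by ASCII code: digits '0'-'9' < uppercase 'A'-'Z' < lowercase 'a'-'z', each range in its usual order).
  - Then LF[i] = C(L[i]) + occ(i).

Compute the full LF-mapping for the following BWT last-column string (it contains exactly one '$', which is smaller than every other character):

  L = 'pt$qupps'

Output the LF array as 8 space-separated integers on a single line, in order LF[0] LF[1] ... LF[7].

Char counts: '$':1, 'p':3, 'q':1, 's':1, 't':1, 'u':1
C (first-col start): C('$')=0, C('p')=1, C('q')=4, C('s')=5, C('t')=6, C('u')=7
L[0]='p': occ=0, LF[0]=C('p')+0=1+0=1
L[1]='t': occ=0, LF[1]=C('t')+0=6+0=6
L[2]='$': occ=0, LF[2]=C('$')+0=0+0=0
L[3]='q': occ=0, LF[3]=C('q')+0=4+0=4
L[4]='u': occ=0, LF[4]=C('u')+0=7+0=7
L[5]='p': occ=1, LF[5]=C('p')+1=1+1=2
L[6]='p': occ=2, LF[6]=C('p')+2=1+2=3
L[7]='s': occ=0, LF[7]=C('s')+0=5+0=5

Answer: 1 6 0 4 7 2 3 5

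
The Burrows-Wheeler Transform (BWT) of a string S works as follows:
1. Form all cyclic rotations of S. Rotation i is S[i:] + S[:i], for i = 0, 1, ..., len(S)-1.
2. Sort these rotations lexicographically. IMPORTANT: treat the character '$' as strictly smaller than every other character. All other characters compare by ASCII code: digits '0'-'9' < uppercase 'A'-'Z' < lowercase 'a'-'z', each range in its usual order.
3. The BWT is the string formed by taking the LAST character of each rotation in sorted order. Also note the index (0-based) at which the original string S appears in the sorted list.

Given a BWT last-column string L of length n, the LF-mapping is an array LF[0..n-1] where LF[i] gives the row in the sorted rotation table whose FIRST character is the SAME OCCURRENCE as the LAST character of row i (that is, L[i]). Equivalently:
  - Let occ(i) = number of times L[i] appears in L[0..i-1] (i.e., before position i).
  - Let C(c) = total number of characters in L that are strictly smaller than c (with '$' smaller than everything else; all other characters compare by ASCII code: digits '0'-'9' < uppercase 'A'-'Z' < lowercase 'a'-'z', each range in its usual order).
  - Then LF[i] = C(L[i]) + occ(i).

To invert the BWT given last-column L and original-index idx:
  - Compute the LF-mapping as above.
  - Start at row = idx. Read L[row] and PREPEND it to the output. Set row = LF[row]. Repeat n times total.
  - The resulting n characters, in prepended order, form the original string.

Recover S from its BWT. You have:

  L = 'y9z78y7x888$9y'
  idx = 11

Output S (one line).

LF mapping: 10 7 13 1 3 11 2 9 4 5 6 0 8 12
Walk LF starting at row 11, prepending L[row]:
  step 1: row=11, L[11]='$', prepend. Next row=LF[11]=0
  step 2: row=0, L[0]='y', prepend. Next row=LF[0]=10
  step 3: row=10, L[10]='8', prepend. Next row=LF[10]=6
  step 4: row=6, L[6]='7', prepend. Next row=LF[6]=2
  step 5: row=2, L[2]='z', prepend. Next row=LF[2]=13
  step 6: row=13, L[13]='y', prepend. Next row=LF[13]=12
  step 7: row=12, L[12]='9', prepend. Next row=LF[12]=8
  step 8: row=8, L[8]='8', prepend. Next row=LF[8]=4
  step 9: row=4, L[4]='8', prepend. Next row=LF[4]=3
  step 10: row=3, L[3]='7', prepend. Next row=LF[3]=1
  step 11: row=1, L[1]='9', prepend. Next row=LF[1]=7
  step 12: row=7, L[7]='x', prepend. Next row=LF[7]=9
  step 13: row=9, L[9]='8', prepend. Next row=LF[9]=5
  step 14: row=5, L[5]='y', prepend. Next row=LF[5]=11
Reversed output: y8x97889yz78y$

Answer: y8x97889yz78y$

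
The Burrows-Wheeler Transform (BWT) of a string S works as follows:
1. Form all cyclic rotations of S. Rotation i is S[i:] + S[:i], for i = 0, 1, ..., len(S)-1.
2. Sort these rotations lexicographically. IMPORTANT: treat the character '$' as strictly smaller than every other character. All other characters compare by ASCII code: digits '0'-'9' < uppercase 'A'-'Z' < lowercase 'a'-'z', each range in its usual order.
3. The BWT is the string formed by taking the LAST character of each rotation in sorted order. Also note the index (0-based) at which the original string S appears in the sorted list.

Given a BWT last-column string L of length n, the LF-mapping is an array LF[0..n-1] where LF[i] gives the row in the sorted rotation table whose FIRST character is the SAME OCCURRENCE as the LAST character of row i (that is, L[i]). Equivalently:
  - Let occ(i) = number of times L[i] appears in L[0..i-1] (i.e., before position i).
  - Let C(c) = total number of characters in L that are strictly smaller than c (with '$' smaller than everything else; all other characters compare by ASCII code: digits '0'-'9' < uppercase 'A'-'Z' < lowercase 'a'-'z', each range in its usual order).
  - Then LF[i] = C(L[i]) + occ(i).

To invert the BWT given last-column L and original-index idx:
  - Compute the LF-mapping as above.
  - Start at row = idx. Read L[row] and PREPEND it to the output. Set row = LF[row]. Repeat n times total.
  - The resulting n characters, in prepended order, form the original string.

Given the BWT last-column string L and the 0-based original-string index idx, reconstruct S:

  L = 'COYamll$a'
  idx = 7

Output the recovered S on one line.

LF mapping: 1 2 3 4 8 6 7 0 5
Walk LF starting at row 7, prepending L[row]:
  step 1: row=7, L[7]='$', prepend. Next row=LF[7]=0
  step 2: row=0, L[0]='C', prepend. Next row=LF[0]=1
  step 3: row=1, L[1]='O', prepend. Next row=LF[1]=2
  step 4: row=2, L[2]='Y', prepend. Next row=LF[2]=3
  step 5: row=3, L[3]='a', prepend. Next row=LF[3]=4
  step 6: row=4, L[4]='m', prepend. Next row=LF[4]=8
  step 7: row=8, L[8]='a', prepend. Next row=LF[8]=5
  step 8: row=5, L[5]='l', prepend. Next row=LF[5]=6
  step 9: row=6, L[6]='l', prepend. Next row=LF[6]=7
Reversed output: llamaYOC$

Answer: llamaYOC$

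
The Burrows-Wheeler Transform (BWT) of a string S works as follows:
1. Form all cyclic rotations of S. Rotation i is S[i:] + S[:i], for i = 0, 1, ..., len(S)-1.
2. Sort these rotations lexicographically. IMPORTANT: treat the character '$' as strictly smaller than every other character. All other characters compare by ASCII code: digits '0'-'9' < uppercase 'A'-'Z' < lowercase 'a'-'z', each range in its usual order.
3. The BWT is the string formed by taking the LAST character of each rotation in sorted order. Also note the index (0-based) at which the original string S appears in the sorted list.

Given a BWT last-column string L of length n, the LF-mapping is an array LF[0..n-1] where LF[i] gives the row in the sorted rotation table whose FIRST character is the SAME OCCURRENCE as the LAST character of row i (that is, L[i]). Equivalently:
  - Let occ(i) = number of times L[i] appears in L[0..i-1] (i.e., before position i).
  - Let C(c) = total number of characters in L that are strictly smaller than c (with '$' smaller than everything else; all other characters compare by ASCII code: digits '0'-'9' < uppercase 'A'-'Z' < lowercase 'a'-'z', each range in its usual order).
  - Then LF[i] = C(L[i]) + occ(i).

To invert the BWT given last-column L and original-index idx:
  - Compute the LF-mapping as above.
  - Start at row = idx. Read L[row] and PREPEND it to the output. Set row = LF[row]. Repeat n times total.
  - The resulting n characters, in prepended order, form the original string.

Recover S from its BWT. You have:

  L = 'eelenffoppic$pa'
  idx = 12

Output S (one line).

Answer: pineapplcoffee$

Derivation:
LF mapping: 3 4 9 5 10 6 7 11 12 13 8 2 0 14 1
Walk LF starting at row 12, prepending L[row]:
  step 1: row=12, L[12]='$', prepend. Next row=LF[12]=0
  step 2: row=0, L[0]='e', prepend. Next row=LF[0]=3
  step 3: row=3, L[3]='e', prepend. Next row=LF[3]=5
  step 4: row=5, L[5]='f', prepend. Next row=LF[5]=6
  step 5: row=6, L[6]='f', prepend. Next row=LF[6]=7
  step 6: row=7, L[7]='o', prepend. Next row=LF[7]=11
  step 7: row=11, L[11]='c', prepend. Next row=LF[11]=2
  step 8: row=2, L[2]='l', prepend. Next row=LF[2]=9
  step 9: row=9, L[9]='p', prepend. Next row=LF[9]=13
  step 10: row=13, L[13]='p', prepend. Next row=LF[13]=14
  step 11: row=14, L[14]='a', prepend. Next row=LF[14]=1
  step 12: row=1, L[1]='e', prepend. Next row=LF[1]=4
  step 13: row=4, L[4]='n', prepend. Next row=LF[4]=10
  step 14: row=10, L[10]='i', prepend. Next row=LF[10]=8
  step 15: row=8, L[8]='p', prepend. Next row=LF[8]=12
Reversed output: pineapplcoffee$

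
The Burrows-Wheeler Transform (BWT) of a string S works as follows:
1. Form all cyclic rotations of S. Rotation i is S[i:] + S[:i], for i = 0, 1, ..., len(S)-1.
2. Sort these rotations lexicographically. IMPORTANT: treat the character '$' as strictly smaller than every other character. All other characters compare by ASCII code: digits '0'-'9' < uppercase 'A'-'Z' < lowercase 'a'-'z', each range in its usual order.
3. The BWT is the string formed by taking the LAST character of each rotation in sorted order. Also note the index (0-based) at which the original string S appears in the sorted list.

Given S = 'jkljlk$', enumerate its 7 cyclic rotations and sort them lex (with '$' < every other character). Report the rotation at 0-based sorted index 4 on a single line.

All 7 rotations (rotation i = S[i:]+S[:i]):
  rot[0] = jkljlk$
  rot[1] = kljlk$j
  rot[2] = ljlk$jk
  rot[3] = jlk$jkl
  rot[4] = lk$jklj
  rot[5] = k$jkljl
  rot[6] = $jkljlk
Sorted (with $ < everything):
  sorted[0] = $jkljlk
  sorted[1] = jkljlk$
  sorted[2] = jlk$jkl
  sorted[3] = k$jkljl
  sorted[4] = kljlk$j
  sorted[5] = ljlk$jk
  sorted[6] = lk$jklj
sorted[4] = kljlk$j

Answer: kljlk$j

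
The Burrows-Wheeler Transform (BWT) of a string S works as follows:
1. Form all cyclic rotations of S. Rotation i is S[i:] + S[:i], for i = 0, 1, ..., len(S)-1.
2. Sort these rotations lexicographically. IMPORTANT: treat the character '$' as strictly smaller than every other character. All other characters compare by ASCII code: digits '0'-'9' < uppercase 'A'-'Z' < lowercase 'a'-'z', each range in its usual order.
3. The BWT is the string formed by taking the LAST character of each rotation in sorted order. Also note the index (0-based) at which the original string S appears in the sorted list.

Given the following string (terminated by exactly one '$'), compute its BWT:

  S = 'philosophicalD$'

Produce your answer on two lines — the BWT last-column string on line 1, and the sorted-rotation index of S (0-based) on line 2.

Answer: Dlcipphhaislo$o
13

Derivation:
All 15 rotations (rotation i = S[i:]+S[:i]):
  rot[0] = philosophicalD$
  rot[1] = hilosophicalD$p
  rot[2] = ilosophicalD$ph
  rot[3] = losophicalD$phi
  rot[4] = osophicalD$phil
  rot[5] = sophicalD$philo
  rot[6] = ophicalD$philos
  rot[7] = phicalD$philoso
  rot[8] = hicalD$philosop
  rot[9] = icalD$philosoph
  rot[10] = calD$philosophi
  rot[11] = alD$philosophic
  rot[12] = lD$philosophica
  rot[13] = D$philosophical
  rot[14] = $philosophicalD
Sorted (with $ < everything):
  sorted[0] = $philosophicalD  (last char: 'D')
  sorted[1] = D$philosophical  (last char: 'l')
  sorted[2] = alD$philosophic  (last char: 'c')
  sorted[3] = calD$philosophi  (last char: 'i')
  sorted[4] = hicalD$philosop  (last char: 'p')
  sorted[5] = hilosophicalD$p  (last char: 'p')
  sorted[6] = icalD$philosoph  (last char: 'h')
  sorted[7] = ilosophicalD$ph  (last char: 'h')
  sorted[8] = lD$philosophica  (last char: 'a')
  sorted[9] = losophicalD$phi  (last char: 'i')
  sorted[10] = ophicalD$philos  (last char: 's')
  sorted[11] = osophicalD$phil  (last char: 'l')
  sorted[12] = phicalD$philoso  (last char: 'o')
  sorted[13] = philosophicalD$  (last char: '$')
  sorted[14] = sophicalD$philo  (last char: 'o')
Last column: Dlcipphhaislo$o
Original string S is at sorted index 13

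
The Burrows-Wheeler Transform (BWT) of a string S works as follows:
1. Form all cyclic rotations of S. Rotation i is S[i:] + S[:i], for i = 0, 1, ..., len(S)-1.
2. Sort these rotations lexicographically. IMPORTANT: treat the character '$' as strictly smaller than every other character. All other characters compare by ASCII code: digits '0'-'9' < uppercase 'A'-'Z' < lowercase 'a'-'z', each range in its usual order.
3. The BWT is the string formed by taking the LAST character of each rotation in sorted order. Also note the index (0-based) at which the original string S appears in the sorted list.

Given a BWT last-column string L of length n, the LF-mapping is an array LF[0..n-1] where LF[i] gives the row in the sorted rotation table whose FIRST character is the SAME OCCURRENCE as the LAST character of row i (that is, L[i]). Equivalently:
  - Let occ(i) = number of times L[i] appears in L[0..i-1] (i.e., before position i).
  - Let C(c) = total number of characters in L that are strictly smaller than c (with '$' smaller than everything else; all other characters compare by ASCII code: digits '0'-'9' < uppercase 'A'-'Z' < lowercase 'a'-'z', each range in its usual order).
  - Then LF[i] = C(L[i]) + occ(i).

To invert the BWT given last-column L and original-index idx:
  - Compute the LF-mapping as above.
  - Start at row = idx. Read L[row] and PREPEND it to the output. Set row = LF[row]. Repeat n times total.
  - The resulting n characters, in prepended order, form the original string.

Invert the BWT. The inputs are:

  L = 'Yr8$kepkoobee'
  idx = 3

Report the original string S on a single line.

LF mapping: 2 12 1 0 7 4 11 8 9 10 3 5 6
Walk LF starting at row 3, prepending L[row]:
  step 1: row=3, L[3]='$', prepend. Next row=LF[3]=0
  step 2: row=0, L[0]='Y', prepend. Next row=LF[0]=2
  step 3: row=2, L[2]='8', prepend. Next row=LF[2]=1
  step 4: row=1, L[1]='r', prepend. Next row=LF[1]=12
  step 5: row=12, L[12]='e', prepend. Next row=LF[12]=6
  step 6: row=6, L[6]='p', prepend. Next row=LF[6]=11
  step 7: row=11, L[11]='e', prepend. Next row=LF[11]=5
  step 8: row=5, L[5]='e', prepend. Next row=LF[5]=4
  step 9: row=4, L[4]='k', prepend. Next row=LF[4]=7
  step 10: row=7, L[7]='k', prepend. Next row=LF[7]=8
  step 11: row=8, L[8]='o', prepend. Next row=LF[8]=9
  step 12: row=9, L[9]='o', prepend. Next row=LF[9]=10
  step 13: row=10, L[10]='b', prepend. Next row=LF[10]=3
Reversed output: bookkeeper8Y$

Answer: bookkeeper8Y$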